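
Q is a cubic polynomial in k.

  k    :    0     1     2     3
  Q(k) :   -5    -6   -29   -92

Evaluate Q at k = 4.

Write Q(k) = ak³ + bk² + ck + d; the 4 given values yield a linear system in the 4 coefficients.
Solving, Q(k) = -3k³ - 2k² + 4k - 5.
Then Q(4) = -213.

-213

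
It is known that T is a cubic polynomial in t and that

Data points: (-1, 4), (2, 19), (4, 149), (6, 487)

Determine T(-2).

Write T(t) = at³ + bt² + ct + d; the 4 given values yield a linear system in the 4 coefficients.
Solving, T(t) = 2t³ + 2t² - 3t + 1.
Then T(-2) = -1.

-1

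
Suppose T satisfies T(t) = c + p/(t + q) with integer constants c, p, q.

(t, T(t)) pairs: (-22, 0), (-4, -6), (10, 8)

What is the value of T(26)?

4

(T(t) − c)(t + q) = p for each data point; the three points give a linear system in c and q, then p follows.
Solving: c = 2, q = -2, p = 48, so T(t) = 2 + 48/(t − 2).
Then T(26) = 2 + 48/24 = 4.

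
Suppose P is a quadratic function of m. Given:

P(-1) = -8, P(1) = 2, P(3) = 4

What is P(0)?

-2

Write P(m) = am² + bm + c; the 3 given values yield a linear system in the 3 coefficients.
Solving, P(m) = -m² + 5m - 2.
The constant term is P(0) = -2.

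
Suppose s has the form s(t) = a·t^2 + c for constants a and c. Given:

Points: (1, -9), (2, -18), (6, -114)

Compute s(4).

-54

From s(1) = -9 and s(2) = -18: 1a + c = -9 and 4a + c = -18.
Subtracting: 3a = -9, so a = -3; then c = -9 − (-3)·1 = -6.
So s(t) = -3t² − 6, and s(4) = -54.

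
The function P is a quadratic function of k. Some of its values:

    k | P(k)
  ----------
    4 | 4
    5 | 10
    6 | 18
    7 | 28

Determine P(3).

First differences: 6, 8, 10. Second differences: 2, 2.
Level-2 differences are constant, so P has degree 2.
Fitting a degree-2 polynomial gives P(k) = k² - 3k.
Then P(3) = 0.

0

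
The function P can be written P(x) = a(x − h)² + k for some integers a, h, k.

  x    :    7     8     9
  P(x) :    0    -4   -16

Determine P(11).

-64

First differences -4, -12; second difference -8 = 2a, so a = -4.
Expanding, the x-coefficient is −2ah = 8h; matching it to the data gives h = 7, and then k = 0.
So P(x) = -4(x − 7)² + 0.
P(11) = -4·4² + 0 = -64.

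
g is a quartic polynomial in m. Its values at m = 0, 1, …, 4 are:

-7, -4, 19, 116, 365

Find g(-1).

-20

Write g(m) = am^4 + bm³ + cm² + dm + e; the 5 given values yield a linear system in the 5 coefficients.
Solving, g(m) = m^4 + 3m³ - 6m² + 5m - 7.
Then g(-1) = -20.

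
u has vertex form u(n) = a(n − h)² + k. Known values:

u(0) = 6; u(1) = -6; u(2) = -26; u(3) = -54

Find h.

-1

First differences -12, -20, -28; second difference -8 = 2a, so a = -4.
Expanding, the n-coefficient is −2ah = 8h; matching it to the data gives h = -1, and then k = 10.
So u(n) = -4(n + 1)² + 10.
Hence h = -1.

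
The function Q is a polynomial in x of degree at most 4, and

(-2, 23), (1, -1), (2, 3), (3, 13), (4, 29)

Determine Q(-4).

Write Q(x) = ax^4 + bx³ + cx² + dx + e; the 5 given values yield a linear system in the 5 coefficients.
Solving, the top 2 coefficients vanish, and Q(x) = 3x² - 5x + 1.
Then Q(-4) = 69.

69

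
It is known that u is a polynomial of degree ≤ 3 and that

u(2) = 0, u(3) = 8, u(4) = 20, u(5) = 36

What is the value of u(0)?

First differences: 8, 12, 16. Second differences: 4, 4.
Level-2 differences are constant, so u has degree 2.
Fitting a degree-2 polynomial gives u(k) = 2k² - 2k - 4.
Then u(0) = -4.

-4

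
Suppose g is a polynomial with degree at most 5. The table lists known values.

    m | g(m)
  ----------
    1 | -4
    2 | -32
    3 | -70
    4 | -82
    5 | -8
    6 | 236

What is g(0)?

First differences: -28, -38, -12, 74, 244. Second differences: -10, 26, 86, 170. Third differences: 36, 60, 84. Fourth differences: 24, 24.
Level-4 differences are constant, so g has degree 4.
Fitting a degree-4 polynomial gives g(m) = m^4 - 4m³ - 6m² + 3m + 2.
The constant term is g(0) = 2.

2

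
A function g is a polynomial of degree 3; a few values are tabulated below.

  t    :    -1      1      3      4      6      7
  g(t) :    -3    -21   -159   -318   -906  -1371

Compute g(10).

Write g(t) = at³ + bt² + ct + d; the 6 given values yield a linear system in the 4 coefficients.
Solving, g(t) = -3t³ - 6t² - 6t - 6.
Then g(10) = -3666.

-3666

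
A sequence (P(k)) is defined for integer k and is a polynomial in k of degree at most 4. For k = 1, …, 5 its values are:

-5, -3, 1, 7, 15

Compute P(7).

First differences: 2, 4, 6, 8. Second differences: 2, 2, 2.
Level-2 differences are constant, so P has degree 2.
Fitting a degree-2 polynomial gives P(k) = k² - k - 5.
Then P(7) = 37.

37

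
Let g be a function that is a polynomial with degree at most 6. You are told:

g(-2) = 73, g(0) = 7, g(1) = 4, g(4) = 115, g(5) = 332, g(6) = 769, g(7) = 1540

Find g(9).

Write g(m) = am^6 + bm^5 + cm^4 + dm³ + em² + pm + q; the 7 given values yield a linear system in the 7 coefficients.
Solving, the top 2 coefficients vanish, and g(m) = m^4 - 3m³ + 4m² - 5m + 7.
Then g(9) = 4660.

4660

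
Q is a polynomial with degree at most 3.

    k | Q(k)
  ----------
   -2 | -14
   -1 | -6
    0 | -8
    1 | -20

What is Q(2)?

Write Q(k) = ak³ + bk² + ck + d; the 4 given values yield a linear system in the 4 coefficients.
Solving, the leading coefficient vanishes, and Q(k) = -5k² - 7k - 8.
Then Q(2) = -42.

-42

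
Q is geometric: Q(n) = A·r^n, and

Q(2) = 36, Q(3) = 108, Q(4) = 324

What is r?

Consecutive ratio: 108/36 = 3, and 324/108 = 3, so r = 3.
Then A·3^2 = 36 gives A = 4, and Q(n) = 4·3^n.

3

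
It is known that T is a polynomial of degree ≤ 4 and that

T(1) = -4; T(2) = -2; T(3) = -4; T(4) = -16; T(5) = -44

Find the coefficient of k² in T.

First differences: 2, -2, -12, -28. Second differences: -4, -10, -16. Third differences: -6, -6.
Level-3 differences are constant, so T has degree 3.
Fitting a degree-3 polynomial gives T(k) = -k³ + 4k² - 3k - 4.
The coefficient of k² is 4.

4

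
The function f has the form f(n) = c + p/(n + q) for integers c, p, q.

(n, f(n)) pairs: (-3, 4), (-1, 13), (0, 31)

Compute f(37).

-6

(f(n) − c)(n + q) = p for each data point; the three points give a linear system in c and q, then p follows.
Solving: c = -5, q = -1, p = -36, so f(n) = -5 − 36/(n − 1).
Then f(37) = -5 − 36/36 = -6.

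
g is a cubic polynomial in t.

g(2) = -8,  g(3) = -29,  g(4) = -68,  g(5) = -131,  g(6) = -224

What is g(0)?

First differences: -21, -39, -63, -93. Second differences: -18, -24, -30. Third differences: -6, -6.
Level-3 differences are constant, so g has degree 3.
Fitting a degree-3 polynomial gives g(t) = -t³ - 2t + 4.
The constant term is g(0) = 4.

4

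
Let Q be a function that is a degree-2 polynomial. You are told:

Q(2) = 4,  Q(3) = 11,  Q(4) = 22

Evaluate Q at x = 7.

Write Q(x) = ax² + bx + c; the 3 given values yield a linear system in the 3 coefficients.
Solving, Q(x) = 2x² - 3x + 2.
Then Q(7) = 79.

79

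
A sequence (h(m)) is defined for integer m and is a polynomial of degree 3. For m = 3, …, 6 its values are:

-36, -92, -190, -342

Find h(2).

-10

Write h(m) = am³ + bm² + cm + d; the 4 given values yield a linear system in the 4 coefficients.
Solving, h(m) = -2m³ + 3m² - 3m.
Then h(2) = -10.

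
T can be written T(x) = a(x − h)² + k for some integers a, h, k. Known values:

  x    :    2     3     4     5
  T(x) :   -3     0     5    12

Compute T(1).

First differences 3, 5, 7; second difference 2 = 2a, so a = 1.
Expanding, the x-coefficient is −2ah = -2h; matching it to the data gives h = 1, and then k = -4.
So T(x) = 1(x − 1)² − 4.
T(1) = 1·0² − 4 = -4.

-4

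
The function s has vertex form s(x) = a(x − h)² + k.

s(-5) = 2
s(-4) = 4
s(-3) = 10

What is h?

First differences 2, 6; second difference 4 = 2a, so a = 2.
Expanding, the x-coefficient is −2ah = -4h; matching it to the data gives h = -5, and then k = 2.
So s(x) = 2(x + 5)² + 2.
Hence h = -5.

-5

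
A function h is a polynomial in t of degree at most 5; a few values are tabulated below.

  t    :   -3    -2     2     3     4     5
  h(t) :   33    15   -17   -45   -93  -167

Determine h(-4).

Write h(t) = at^5 + bt^4 + ct³ + dt² + et + p; the 6 given values yield a linear system in the 6 coefficients.
Solving, the top 2 coefficients vanish, and h(t) = -t³ - t² - 4t + 3.
Then h(-4) = 67.

67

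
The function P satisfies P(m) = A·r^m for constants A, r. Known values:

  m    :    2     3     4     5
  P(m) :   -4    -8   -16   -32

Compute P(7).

Consecutive ratio: -8/(-4) = 2, and -16/(-8) = 2, so r = 2.
Then A·2^2 = -4 gives A = -1, and P(m) = -1·2^m.
P(7) = -1·2^7 = -128.

-128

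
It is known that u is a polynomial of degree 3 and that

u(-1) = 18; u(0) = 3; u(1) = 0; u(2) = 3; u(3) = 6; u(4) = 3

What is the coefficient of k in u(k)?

-8

Write u(k) = ak³ + bk² + ck + d; the 6 given values yield a linear system in the 4 coefficients.
Solving, u(k) = -k³ + 6k² - 8k + 3.
The coefficient of k is -8.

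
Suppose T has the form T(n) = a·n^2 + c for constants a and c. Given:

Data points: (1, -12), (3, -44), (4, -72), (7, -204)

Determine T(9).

From T(1) = -12 and T(3) = -44: 1a + c = -12 and 9a + c = -44.
Subtracting: 8a = -32, so a = -4; then c = -12 − (-4)·1 = -8.
So T(n) = -4n² − 8, and T(9) = -332.

-332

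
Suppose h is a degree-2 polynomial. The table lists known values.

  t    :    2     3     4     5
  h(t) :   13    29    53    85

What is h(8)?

First differences: 16, 24, 32. Second differences: 8, 8.
Level-2 differences are constant, so h has degree 2.
Fitting a degree-2 polynomial gives h(t) = 4t² - 4t + 5.
Then h(8) = 229.

229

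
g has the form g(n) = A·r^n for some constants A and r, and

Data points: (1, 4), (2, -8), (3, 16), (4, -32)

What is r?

Consecutive ratio: -8/4 = -2, and 16/(-8) = -2, so r = -2.
Then A·(-2)^1 = 4 gives A = -2, and g(n) = -2·(-2)^n.

-2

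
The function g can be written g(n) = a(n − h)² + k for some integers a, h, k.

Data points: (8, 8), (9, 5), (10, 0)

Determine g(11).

-7

First differences -3, -5; second difference -2 = 2a, so a = -1.
Expanding, the n-coefficient is −2ah = 2h; matching it to the data gives h = 7, and then k = 9.
So g(n) = -1(n − 7)² + 9.
g(11) = -1·4² + 9 = -7.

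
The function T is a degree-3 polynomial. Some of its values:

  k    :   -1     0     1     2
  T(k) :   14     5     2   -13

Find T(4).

Write T(k) = ak³ + bk² + ck + d; the 4 given values yield a linear system in the 4 coefficients.
Solving, T(k) = -3k³ + 3k² - 3k + 5.
Then T(4) = -151.

-151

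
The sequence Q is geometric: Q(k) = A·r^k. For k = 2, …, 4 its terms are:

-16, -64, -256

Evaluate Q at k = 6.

-4096

Consecutive ratio: -64/(-16) = 4, and -256/(-64) = 4, so r = 4.
Then A·4^2 = -16 gives A = -1, and Q(k) = -1·4^k.
Q(6) = -1·4^6 = -4096.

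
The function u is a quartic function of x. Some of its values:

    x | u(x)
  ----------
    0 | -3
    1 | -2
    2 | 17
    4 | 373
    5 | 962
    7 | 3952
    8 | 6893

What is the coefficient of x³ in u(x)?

Write u(x) = ax^4 + bx³ + cx² + dx + e; the 7 given values yield a linear system in the 5 coefficients.
Solving, u(x) = 2x^4 - 3x³ + 4x² - 2x - 3.
The coefficient of x³ is -3.

-3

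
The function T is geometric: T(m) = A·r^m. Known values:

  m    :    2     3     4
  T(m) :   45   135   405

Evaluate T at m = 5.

Consecutive ratio: 135/45 = 3, and 405/135 = 3, so r = 3.
Then A·3^2 = 45 gives A = 5, and T(m) = 5·3^m.
T(5) = 5·3^5 = 1215.

1215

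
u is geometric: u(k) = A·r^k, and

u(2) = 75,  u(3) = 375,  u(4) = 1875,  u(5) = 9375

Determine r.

5

Consecutive ratio: 375/75 = 5, and 1875/375 = 5, so r = 5.
Then A·5^2 = 75 gives A = 3, and u(k) = 3·5^k.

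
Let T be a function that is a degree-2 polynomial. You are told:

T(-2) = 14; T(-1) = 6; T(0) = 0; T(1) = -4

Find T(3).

-6

First differences: -8, -6, -4. Second differences: 2, 2.
Level-2 differences are constant, so T has degree 2.
Fitting a degree-2 polynomial gives T(t) = t² - 5t.
Then T(3) = -6.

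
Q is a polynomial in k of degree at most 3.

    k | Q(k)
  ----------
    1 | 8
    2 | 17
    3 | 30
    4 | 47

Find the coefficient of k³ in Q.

0

First differences: 9, 13, 17. Second differences: 4, 4.
Level-2 differences are constant, so Q has degree 2.
Fitting a degree-2 polynomial gives Q(k) = 2k² + 3k + 3.
The coefficient of k³ is 0.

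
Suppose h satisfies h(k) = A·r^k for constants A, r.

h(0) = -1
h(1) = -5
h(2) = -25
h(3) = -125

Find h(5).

Consecutive ratio: -5/(-1) = 5, and -25/(-5) = 5, so r = 5.
Then A·5^0 = -1 gives A = -1, and h(k) = -1·5^k.
h(5) = -1·5^5 = -3125.

-3125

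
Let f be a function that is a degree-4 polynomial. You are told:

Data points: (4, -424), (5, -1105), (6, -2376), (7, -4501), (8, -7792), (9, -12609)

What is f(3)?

First differences: -681, -1271, -2125, -3291, -4817. Second differences: -590, -854, -1166, -1526. Third differences: -264, -312, -360. Fourth differences: -48, -48.
Level-4 differences are constant, so f has degree 4.
Fitting a degree-4 polynomial gives f(k) = -2k^4 + 7k² - 6k.
Then f(3) = -117.

-117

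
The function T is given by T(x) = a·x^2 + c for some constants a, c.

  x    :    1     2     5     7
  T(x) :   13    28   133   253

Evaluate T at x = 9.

From T(1) = 13 and T(2) = 28: 1a + c = 13 and 4a + c = 28.
Subtracting: 3a = 15, so a = 5; then c = 13 − 5·1 = 8.
So T(x) = 5x² + 8, and T(9) = 413.

413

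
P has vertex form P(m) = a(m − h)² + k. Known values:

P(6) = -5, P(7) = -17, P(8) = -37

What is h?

5

First differences -12, -20; second difference -8 = 2a, so a = -4.
Expanding, the m-coefficient is −2ah = 8h; matching it to the data gives h = 5, and then k = -1.
So P(m) = -4(m − 5)² − 1.
Hence h = 5.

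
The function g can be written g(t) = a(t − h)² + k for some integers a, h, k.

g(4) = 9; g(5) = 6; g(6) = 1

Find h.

3

First differences -3, -5; second difference -2 = 2a, so a = -1.
Expanding, the t-coefficient is −2ah = 2h; matching it to the data gives h = 3, and then k = 10.
So g(t) = -1(t − 3)² + 10.
Hence h = 3.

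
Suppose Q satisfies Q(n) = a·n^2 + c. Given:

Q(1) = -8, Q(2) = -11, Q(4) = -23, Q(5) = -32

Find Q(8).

-71

From Q(1) = -8 and Q(2) = -11: 1a + c = -8 and 4a + c = -11.
Subtracting: 3a = -3, so a = -1; then c = -8 − (-1)·1 = -7.
So Q(n) = -1n² − 7, and Q(8) = -71.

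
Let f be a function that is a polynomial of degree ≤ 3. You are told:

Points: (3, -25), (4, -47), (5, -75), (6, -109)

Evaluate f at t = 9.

First differences: -22, -28, -34. Second differences: -6, -6.
Level-2 differences are constant, so f has degree 2.
Fitting a degree-2 polynomial gives f(t) = -3t² - t + 5.
Then f(9) = -247.

-247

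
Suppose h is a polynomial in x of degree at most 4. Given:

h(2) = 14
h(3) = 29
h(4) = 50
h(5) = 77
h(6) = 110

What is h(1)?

5

Write h(x) = ax^4 + bx³ + cx² + dx + e; the 5 given values yield a linear system in the 5 coefficients.
Solving, the top 2 coefficients vanish, and h(x) = 3x² + 2.
Then h(1) = 5.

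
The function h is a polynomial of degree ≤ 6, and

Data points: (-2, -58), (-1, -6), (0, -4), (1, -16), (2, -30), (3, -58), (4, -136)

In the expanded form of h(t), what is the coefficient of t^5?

First differences: 52, 2, -12, -14, -28, -78. Second differences: -50, -14, -2, -14, -50. Third differences: 36, 12, -12, -36. Fourth differences: -24, -24, -24.
Level-4 differences are constant, so h has degree 4.
Fitting a degree-4 polynomial gives h(t) = -t^4 + 4t³ - 6t² - 9t - 4.
The coefficient of t^5 is 0.

0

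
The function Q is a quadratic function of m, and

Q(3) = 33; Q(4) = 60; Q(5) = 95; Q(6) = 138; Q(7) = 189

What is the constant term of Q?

First differences: 27, 35, 43, 51. Second differences: 8, 8, 8.
Level-2 differences are constant, so Q has degree 2.
Fitting a degree-2 polynomial gives Q(m) = 4m² - m.
The constant term is Q(0) = 0.

0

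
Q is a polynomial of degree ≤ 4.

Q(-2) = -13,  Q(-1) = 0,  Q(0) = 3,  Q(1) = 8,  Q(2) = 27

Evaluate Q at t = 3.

Write Q(t) = at^4 + bt³ + ct² + dt + e; the 5 given values yield a linear system in the 5 coefficients.
Solving, the leading coefficient vanishes, and Q(t) = 2t³ + t² + 2t + 3.
Then Q(3) = 72.

72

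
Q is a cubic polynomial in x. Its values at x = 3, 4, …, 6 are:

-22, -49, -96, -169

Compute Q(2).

-9

Write Q(x) = ax³ + bx² + cx + d; the 4 given values yield a linear system in the 4 coefficients.
Solving, Q(x) = -x³ + 2x² - 4x - 1.
Then Q(2) = -9.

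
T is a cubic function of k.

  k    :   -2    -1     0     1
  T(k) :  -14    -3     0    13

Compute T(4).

Write T(k) = ak³ + bk² + ck + d; the 4 given values yield a linear system in the 4 coefficients.
Solving, T(k) = 3k³ + 5k² + 5k.
Then T(4) = 292.

292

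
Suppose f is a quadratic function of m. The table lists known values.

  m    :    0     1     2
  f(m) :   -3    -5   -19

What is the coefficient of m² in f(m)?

Write f(m) = am² + bm + c; the 3 given values yield a linear system in the 3 coefficients.
Solving, f(m) = -6m² + 4m - 3.
The coefficient of m² is -6.

-6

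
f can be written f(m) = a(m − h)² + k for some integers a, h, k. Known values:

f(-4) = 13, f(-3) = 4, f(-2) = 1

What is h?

-2

First differences -9, -3; second difference 6 = 2a, so a = 3.
Expanding, the m-coefficient is −2ah = -6h; matching it to the data gives h = -2, and then k = 1.
So f(m) = 3(m + 2)² + 1.
Hence h = -2.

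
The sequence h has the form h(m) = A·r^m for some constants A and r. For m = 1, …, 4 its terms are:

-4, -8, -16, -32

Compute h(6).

Consecutive ratio: -8/(-4) = 2, and -16/(-8) = 2, so r = 2.
Then A·2^1 = -4 gives A = -2, and h(m) = -2·2^m.
h(6) = -2·2^6 = -128.

-128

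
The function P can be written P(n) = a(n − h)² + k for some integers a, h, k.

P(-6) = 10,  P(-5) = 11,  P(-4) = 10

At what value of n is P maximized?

First differences 1, -1; second difference -2 = 2a, so a = -1.
Expanding, the n-coefficient is −2ah = 2h; matching it to the data gives h = -5, and then k = 11.
So P(n) = -1(n + 5)² + 11.
Hence h = -5.

-5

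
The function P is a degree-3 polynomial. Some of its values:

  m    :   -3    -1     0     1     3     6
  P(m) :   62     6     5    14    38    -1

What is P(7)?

-58

Write P(m) = am³ + bm² + cm + d; the 6 given values yield a linear system in the 4 coefficients.
Solving, P(m) = -m³ + 5m² + 5m + 5.
Then P(7) = -58.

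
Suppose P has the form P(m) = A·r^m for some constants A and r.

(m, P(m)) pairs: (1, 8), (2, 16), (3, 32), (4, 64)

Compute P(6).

256

Consecutive ratio: 16/8 = 2, and 32/16 = 2, so r = 2.
Then A·2^1 = 8 gives A = 4, and P(m) = 4·2^m.
P(6) = 4·2^6 = 256.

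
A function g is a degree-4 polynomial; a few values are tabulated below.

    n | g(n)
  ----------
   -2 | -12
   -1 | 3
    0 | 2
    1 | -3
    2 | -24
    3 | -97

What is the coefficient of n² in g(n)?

First differences: 15, -1, -5, -21, -73. Second differences: -16, -4, -16, -52. Third differences: 12, -12, -36. Fourth differences: -24, -24.
Level-4 differences are constant, so g has degree 4.
Fitting a degree-4 polynomial gives g(n) = -n^4 - n² - 3n + 2.
The coefficient of n² is -1.

-1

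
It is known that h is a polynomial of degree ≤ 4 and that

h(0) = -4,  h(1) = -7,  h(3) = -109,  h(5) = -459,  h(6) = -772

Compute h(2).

-36

Write h(n) = an^4 + bn³ + cn² + dn + e; the 5 given values yield a linear system in the 5 coefficients.
Solving, the leading coefficient vanishes, and h(n) = -3n³ - 4n² + 4n - 4.
Then h(2) = -36.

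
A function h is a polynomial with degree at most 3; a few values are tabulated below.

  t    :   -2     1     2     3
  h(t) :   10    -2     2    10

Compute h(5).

38

Write h(t) = at³ + bt² + ct + d; the 4 given values yield a linear system in the 4 coefficients.
Solving, the leading coefficient vanishes, and h(t) = 2t² - 2t - 2.
Then h(5) = 38.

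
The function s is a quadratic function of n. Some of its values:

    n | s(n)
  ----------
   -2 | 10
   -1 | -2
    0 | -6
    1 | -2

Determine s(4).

58

First differences: -12, -4, 4. Second differences: 8, 8.
Level-2 differences are constant, so s has degree 2.
Fitting a degree-2 polynomial gives s(n) = 4n² - 6.
Then s(4) = 58.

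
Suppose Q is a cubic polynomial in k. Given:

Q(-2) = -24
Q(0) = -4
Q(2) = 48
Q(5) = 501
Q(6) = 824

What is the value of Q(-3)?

Write Q(k) = ak³ + bk² + ck + d; the 5 given values yield a linear system in the 4 coefficients.
Solving, Q(k) = 3k³ + 4k² + 6k - 4.
Then Q(-3) = -67.

-67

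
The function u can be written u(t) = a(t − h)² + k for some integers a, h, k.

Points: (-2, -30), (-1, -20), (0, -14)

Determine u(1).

First differences 10, 6; second difference -4 = 2a, so a = -2.
Expanding, the t-coefficient is −2ah = 4h; matching it to the data gives h = 1, and then k = -12.
So u(t) = -2(t − 1)² − 12.
u(1) = -2·0² − 12 = -12.

-12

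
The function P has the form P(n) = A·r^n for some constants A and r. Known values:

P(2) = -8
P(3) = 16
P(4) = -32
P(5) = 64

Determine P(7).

256

Consecutive ratio: 16/(-8) = -2, and -32/16 = -2, so r = -2.
Then A·(-2)^2 = -8 gives A = -2, and P(n) = -2·(-2)^n.
P(7) = -2·(-2)^7 = 256.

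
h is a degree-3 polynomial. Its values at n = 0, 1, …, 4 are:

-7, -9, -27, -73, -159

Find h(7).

Write h(n) = an³ + bn² + cn + d; the 5 given values yield a linear system in the 4 coefficients.
Solving, h(n) = -2n³ - 2n² + 2n - 7.
Then h(7) = -777.

-777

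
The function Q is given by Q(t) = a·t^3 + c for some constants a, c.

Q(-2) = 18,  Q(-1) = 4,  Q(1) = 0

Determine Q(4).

From Q(-2) = 18 and Q(-1) = 4: -8a + c = 18 and -1a + c = 4.
Subtracting: 7a = -14, so a = -2; then c = 18 − (-2)·(-8) = 2.
So Q(t) = -2t³ + 2, and Q(4) = -126.

-126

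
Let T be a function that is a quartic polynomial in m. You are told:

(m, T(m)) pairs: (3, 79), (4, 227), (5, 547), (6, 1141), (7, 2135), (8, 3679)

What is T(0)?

7

First differences: 148, 320, 594, 994, 1544. Second differences: 172, 274, 400, 550. Third differences: 102, 126, 150. Fourth differences: 24, 24.
Level-4 differences are constant, so T has degree 4.
Fitting a degree-4 polynomial gives T(m) = m^4 - m³ + m² + 3m + 7.
Then T(0) = 7.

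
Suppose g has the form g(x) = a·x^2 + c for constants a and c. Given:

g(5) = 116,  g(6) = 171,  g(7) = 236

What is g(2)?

11

From g(5) = 116 and g(6) = 171: 25a + c = 116 and 36a + c = 171.
Subtracting: 11a = 55, so a = 5; then c = 116 − 5·25 = -9.
So g(x) = 5x² − 9, and g(2) = 11.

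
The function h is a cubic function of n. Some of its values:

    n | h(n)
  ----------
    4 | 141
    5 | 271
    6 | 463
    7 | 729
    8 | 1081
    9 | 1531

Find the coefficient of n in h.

-1

First differences: 130, 192, 266, 352, 450. Second differences: 62, 74, 86, 98. Third differences: 12, 12, 12.
Level-3 differences are constant, so h has degree 3.
Fitting a degree-3 polynomial gives h(n) = 2n³ + n² - n + 1.
The coefficient of n is -1.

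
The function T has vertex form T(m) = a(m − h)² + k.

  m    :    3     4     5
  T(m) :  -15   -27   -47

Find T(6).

First differences -12, -20; second difference -8 = 2a, so a = -4.
Expanding, the m-coefficient is −2ah = 8h; matching it to the data gives h = 2, and then k = -11.
So T(m) = -4(m − 2)² − 11.
T(6) = -4·4² − 11 = -75.

-75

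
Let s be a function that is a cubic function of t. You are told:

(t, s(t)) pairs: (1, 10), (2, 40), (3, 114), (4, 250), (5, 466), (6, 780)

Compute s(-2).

First differences: 30, 74, 136, 216, 314. Second differences: 44, 62, 80, 98. Third differences: 18, 18, 18.
Level-3 differences are constant, so s has degree 3.
Fitting a degree-3 polynomial gives s(t) = 3t³ + 4t² - 3t + 6.
Then s(-2) = 4.

4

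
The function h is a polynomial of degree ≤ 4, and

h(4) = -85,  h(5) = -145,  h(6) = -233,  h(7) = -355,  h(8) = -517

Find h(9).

-725

First differences: -60, -88, -122, -162. Second differences: -28, -34, -40. Third differences: -6, -6.
Level-3 differences are constant, so h has degree 3.
Fitting a degree-3 polynomial gives h(x) = -x³ + x² - 8x - 5.
Then h(9) = -725.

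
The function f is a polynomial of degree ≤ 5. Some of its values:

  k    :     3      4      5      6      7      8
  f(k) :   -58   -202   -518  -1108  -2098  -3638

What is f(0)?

First differences: -144, -316, -590, -990, -1540. Second differences: -172, -274, -400, -550. Third differences: -102, -126, -150. Fourth differences: -24, -24.
Level-4 differences are constant, so f has degree 4.
Fitting a degree-4 polynomial gives f(k) = -k^4 + k³ - k² + k + 2.
The constant term is f(0) = 2.

2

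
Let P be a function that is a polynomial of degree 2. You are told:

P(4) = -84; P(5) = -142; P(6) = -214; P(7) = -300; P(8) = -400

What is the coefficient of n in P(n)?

First differences: -58, -72, -86, -100. Second differences: -14, -14, -14.
Level-2 differences are constant, so P has degree 2.
Fitting a degree-2 polynomial gives P(n) = -7n² + 5n + 8.
The coefficient of n is 5.

5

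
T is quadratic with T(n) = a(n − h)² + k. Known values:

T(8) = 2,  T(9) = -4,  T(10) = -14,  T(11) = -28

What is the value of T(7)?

4

First differences -6, -10, -14; second difference -4 = 2a, so a = -2.
Expanding, the n-coefficient is −2ah = 4h; matching it to the data gives h = 7, and then k = 4.
So T(n) = -2(n − 7)² + 4.
T(7) = -2·0² + 4 = 4.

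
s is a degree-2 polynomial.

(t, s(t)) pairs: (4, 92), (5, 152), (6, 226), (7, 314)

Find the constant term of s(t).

First differences: 60, 74, 88. Second differences: 14, 14.
Level-2 differences are constant, so s has degree 2.
Fitting a degree-2 polynomial gives s(t) = 7t² - 3t - 8.
The constant term is s(0) = -8.

-8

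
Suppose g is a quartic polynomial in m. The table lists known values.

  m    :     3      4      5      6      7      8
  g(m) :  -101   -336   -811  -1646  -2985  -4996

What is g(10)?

First differences: -235, -475, -835, -1339, -2011. Second differences: -240, -360, -504, -672. Third differences: -120, -144, -168. Fourth differences: -24, -24.
Level-4 differences are constant, so g has degree 4.
Fitting a degree-4 polynomial gives g(m) = -m^4 - 2m³ + m² + 7m + 4.
Then g(10) = -11826.

-11826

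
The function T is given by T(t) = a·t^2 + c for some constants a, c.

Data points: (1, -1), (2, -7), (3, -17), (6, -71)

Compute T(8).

-127

From T(1) = -1 and T(2) = -7: 1a + c = -1 and 4a + c = -7.
Subtracting: 3a = -6, so a = -2; then c = -1 − (-2)·1 = 1.
So T(t) = -2t² + 1, and T(8) = -127.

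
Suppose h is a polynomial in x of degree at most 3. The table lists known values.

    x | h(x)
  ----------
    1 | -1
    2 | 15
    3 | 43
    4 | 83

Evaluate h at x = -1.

First differences: 16, 28, 40. Second differences: 12, 12.
Level-2 differences are constant, so h has degree 2.
Fitting a degree-2 polynomial gives h(x) = 6x² - 2x - 5.
Then h(-1) = 3.

3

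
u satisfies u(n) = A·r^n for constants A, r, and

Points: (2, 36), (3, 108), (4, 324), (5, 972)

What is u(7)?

Consecutive ratio: 108/36 = 3, and 324/108 = 3, so r = 3.
Then A·3^2 = 36 gives A = 4, and u(n) = 4·3^n.
u(7) = 4·3^7 = 8748.

8748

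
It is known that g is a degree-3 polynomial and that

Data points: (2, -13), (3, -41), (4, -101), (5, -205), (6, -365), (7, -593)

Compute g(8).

-901

Write g(k) = ak³ + bk² + ck + d; the 6 given values yield a linear system in the 4 coefficients.
Solving, g(k) = -2k³ + 2k² - 5.
Then g(8) = -901.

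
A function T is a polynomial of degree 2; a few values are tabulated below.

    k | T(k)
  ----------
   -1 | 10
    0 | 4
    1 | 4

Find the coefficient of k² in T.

Write T(k) = ak² + bk + c; the 3 given values yield a linear system in the 3 coefficients.
Solving, T(k) = 3k² - 3k + 4.
The coefficient of k² is 3.

3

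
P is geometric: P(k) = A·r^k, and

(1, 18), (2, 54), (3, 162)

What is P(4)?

486

Consecutive ratio: 54/18 = 3, and 162/54 = 3, so r = 3.
Then A·3^1 = 18 gives A = 6, and P(k) = 6·3^k.
P(4) = 6·3^4 = 486.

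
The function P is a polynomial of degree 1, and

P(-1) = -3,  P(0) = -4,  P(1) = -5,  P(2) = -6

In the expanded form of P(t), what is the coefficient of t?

-1

Write P(t) = at + b; the 4 given values yield a linear system in the 2 coefficients.
Solving, P(t) = -t - 4.
The coefficient of t is -1.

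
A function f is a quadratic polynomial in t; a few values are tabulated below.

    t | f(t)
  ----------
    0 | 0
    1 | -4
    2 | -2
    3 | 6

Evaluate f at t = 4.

Write f(t) = at² + bt + c; the 4 given values yield a linear system in the 3 coefficients.
Solving, f(t) = 3t² - 7t.
Then f(4) = 20.

20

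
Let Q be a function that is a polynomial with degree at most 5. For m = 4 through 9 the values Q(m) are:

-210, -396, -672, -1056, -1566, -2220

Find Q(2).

First differences: -186, -276, -384, -510, -654. Second differences: -90, -108, -126, -144. Third differences: -18, -18, -18.
Level-3 differences are constant, so Q has degree 3.
Fitting a degree-3 polynomial gives Q(m) = -3m³ - 3m - 6.
Then Q(2) = -36.

-36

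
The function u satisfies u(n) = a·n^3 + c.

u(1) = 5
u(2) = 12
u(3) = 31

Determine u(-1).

From u(1) = 5 and u(2) = 12: 1a + c = 5 and 8a + c = 12.
Subtracting: 7a = 7, so a = 1; then c = 5 − 1·1 = 4.
So u(n) = 1n³ + 4, and u(-1) = 3.

3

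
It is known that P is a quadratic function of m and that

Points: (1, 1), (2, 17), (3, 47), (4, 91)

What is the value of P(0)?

-1

First differences: 16, 30, 44. Second differences: 14, 14.
Level-2 differences are constant, so P has degree 2.
Fitting a degree-2 polynomial gives P(m) = 7m² - 5m - 1.
Then P(0) = -1.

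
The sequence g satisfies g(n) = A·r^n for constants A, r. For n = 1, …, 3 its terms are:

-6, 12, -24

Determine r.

-2

Consecutive ratio: 12/(-6) = -2, and -24/12 = -2, so r = -2.
Then A·(-2)^1 = -6 gives A = 3, and g(n) = 3·(-2)^n.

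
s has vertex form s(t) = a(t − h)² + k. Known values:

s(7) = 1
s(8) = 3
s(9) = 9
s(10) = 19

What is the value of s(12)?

51

First differences 2, 6, 10; second difference 4 = 2a, so a = 2.
Expanding, the t-coefficient is −2ah = -4h; matching it to the data gives h = 7, and then k = 1.
So s(t) = 2(t − 7)² + 1.
s(12) = 2·5² + 1 = 51.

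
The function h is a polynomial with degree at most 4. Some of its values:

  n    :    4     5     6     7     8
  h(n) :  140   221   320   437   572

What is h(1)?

First differences: 81, 99, 117, 135. Second differences: 18, 18, 18.
Level-2 differences are constant, so h has degree 2.
Fitting a degree-2 polynomial gives h(n) = 9n² - 4.
Then h(1) = 5.

5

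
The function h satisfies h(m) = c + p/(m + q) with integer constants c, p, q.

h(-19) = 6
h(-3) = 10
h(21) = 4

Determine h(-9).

7

(h(m) − c)(m + q) = p for each data point; the three points give a linear system in c and q, then p follows.
Solving: c = 5, q = -1, p = -20, so h(m) = 5 − 20/(m − 1).
Then h(-9) = 5 − 20/(-10) = 7.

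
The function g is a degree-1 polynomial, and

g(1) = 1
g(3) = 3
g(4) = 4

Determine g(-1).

-1

Write g(k) = ak + b; the 3 given values yield a linear system in the 2 coefficients.
Solving, g(k) = k.
Then g(-1) = -1.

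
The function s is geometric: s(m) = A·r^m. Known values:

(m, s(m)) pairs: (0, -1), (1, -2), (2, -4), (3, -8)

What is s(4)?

Consecutive ratio: -2/(-1) = 2, and -4/(-2) = 2, so r = 2.
Then A·2^0 = -1 gives A = -1, and s(m) = -1·2^m.
s(4) = -1·2^4 = -16.

-16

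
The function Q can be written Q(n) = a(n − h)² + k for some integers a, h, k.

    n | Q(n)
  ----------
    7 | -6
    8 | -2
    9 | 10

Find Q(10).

30

First differences 4, 12; second difference 8 = 2a, so a = 4.
Expanding, the n-coefficient is −2ah = -8h; matching it to the data gives h = 7, and then k = -6.
So Q(n) = 4(n − 7)² − 6.
Q(10) = 4·3² − 6 = 30.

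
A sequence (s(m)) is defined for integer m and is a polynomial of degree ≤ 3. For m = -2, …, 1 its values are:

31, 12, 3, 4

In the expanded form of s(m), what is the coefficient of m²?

5

First differences: -19, -9, 1. Second differences: 10, 10.
Level-2 differences are constant, so s has degree 2.
Fitting a degree-2 polynomial gives s(m) = 5m² - 4m + 3.
The coefficient of m² is 5.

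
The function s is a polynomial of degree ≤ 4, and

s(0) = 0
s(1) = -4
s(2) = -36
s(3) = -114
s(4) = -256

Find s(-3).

Write s(k) = ak^4 + bk³ + ck² + dk + e; the 5 given values yield a linear system in the 5 coefficients.
Solving, the leading coefficient vanishes, and s(k) = -3k³ - 5k² + 4k.
Then s(-3) = 24.

24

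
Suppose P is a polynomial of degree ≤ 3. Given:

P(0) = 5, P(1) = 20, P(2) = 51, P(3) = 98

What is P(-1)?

Write P(t) = at³ + bt² + ct + d; the 4 given values yield a linear system in the 4 coefficients.
Solving, the leading coefficient vanishes, and P(t) = 8t² + 7t + 5.
Then P(-1) = 6.

6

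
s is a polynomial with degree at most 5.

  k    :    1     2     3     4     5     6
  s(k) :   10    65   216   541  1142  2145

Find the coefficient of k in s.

First differences: 55, 151, 325, 601, 1003. Second differences: 96, 174, 276, 402. Third differences: 78, 102, 126. Fourth differences: 24, 24.
Level-4 differences are constant, so s has degree 4.
Fitting a degree-4 polynomial gives s(k) = k^4 + 3k³ + 5k² + 4k - 3.
The coefficient of k is 4.

4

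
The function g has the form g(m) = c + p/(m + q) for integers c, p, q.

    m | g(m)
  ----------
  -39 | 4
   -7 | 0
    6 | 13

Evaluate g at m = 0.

(g(m) − c)(m + q) = p for each data point; the three points give a linear system in c and q, then p follows.
Solving: c = 5, q = -1, p = 40, so g(m) = 5 + 40/(m − 1).
Then g(0) = 5 + 40/(-1) = -35.

-35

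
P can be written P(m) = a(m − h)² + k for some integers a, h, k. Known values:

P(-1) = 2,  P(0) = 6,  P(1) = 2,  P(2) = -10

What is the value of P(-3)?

-30

First differences 4, -4, -12; second difference -8 = 2a, so a = -4.
Expanding, the m-coefficient is −2ah = 8h; matching it to the data gives h = 0, and then k = 6.
So P(m) = -4(m + 0)² + 6.
P(-3) = -4·(-3)² + 6 = -30.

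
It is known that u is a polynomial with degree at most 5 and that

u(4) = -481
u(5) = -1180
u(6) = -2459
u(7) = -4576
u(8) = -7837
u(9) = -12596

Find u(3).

-152

First differences: -699, -1279, -2117, -3261, -4759. Second differences: -580, -838, -1144, -1498. Third differences: -258, -306, -354. Fourth differences: -48, -48.
Level-4 differences are constant, so u has degree 4.
Fitting a degree-4 polynomial gives u(k) = -2k^4 + k³ - 3k² + 5k - 5.
Then u(3) = -152.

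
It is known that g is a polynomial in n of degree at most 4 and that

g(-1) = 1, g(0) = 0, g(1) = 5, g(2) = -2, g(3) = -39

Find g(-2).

Write g(n) = an^4 + bn³ + cn² + dn + e; the 5 given values yield a linear system in the 5 coefficients.
Solving, the leading coefficient vanishes, and g(n) = -3n³ + 3n² + 5n.
Then g(-2) = 26.

26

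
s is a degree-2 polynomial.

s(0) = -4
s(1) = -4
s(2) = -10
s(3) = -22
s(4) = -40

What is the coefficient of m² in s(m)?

-3

First differences: 0, -6, -12, -18. Second differences: -6, -6, -6.
Level-2 differences are constant, so s has degree 2.
Fitting a degree-2 polynomial gives s(m) = -3m² + 3m - 4.
The coefficient of m² is -3.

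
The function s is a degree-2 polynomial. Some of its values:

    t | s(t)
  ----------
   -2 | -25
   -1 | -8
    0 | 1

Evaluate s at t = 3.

-20

Write s(t) = at² + bt + c; the 3 given values yield a linear system in the 3 coefficients.
Solving, s(t) = -4t² + 5t + 1.
Then s(3) = -20.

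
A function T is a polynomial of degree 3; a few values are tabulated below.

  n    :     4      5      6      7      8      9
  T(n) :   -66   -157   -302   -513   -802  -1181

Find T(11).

-2257

First differences: -91, -145, -211, -289, -379. Second differences: -54, -66, -78, -90. Third differences: -12, -12, -12.
Level-3 differences are constant, so T has degree 3.
Fitting a degree-3 polynomial gives T(n) = -2n³ + 3n² + 4n - 2.
Then T(11) = -2257.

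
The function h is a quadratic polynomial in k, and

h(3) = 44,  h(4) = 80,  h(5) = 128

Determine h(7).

Write h(k) = ak² + bk + c; the 3 given values yield a linear system in the 3 coefficients.
Solving, h(k) = 6k² - 6k + 8.
Then h(7) = 260.

260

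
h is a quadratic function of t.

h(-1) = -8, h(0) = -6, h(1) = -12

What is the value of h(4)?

Write h(t) = at² + bt + c; the 3 given values yield a linear system in the 3 coefficients.
Solving, h(t) = -4t² - 2t - 6.
Then h(4) = -78.

-78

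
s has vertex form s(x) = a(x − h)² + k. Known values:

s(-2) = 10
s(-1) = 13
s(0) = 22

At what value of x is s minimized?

-2

First differences 3, 9; second difference 6 = 2a, so a = 3.
Expanding, the x-coefficient is −2ah = -6h; matching it to the data gives h = -2, and then k = 10.
So s(x) = 3(x + 2)² + 10.
Hence h = -2.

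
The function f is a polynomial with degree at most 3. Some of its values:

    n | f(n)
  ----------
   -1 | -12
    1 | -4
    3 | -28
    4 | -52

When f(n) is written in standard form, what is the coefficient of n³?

0

Write f(n) = an³ + bn² + cn + d; the 4 given values yield a linear system in the 4 coefficients.
Solving, the leading coefficient vanishes, and f(n) = -4n² + 4n - 4.
The coefficient of n³ is 0.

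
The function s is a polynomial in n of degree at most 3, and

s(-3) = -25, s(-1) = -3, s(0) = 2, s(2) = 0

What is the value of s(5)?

-33

Write s(n) = an³ + bn² + cn + d; the 4 given values yield a linear system in the 4 coefficients.
Solving, the leading coefficient vanishes, and s(n) = -2n² + 3n + 2.
Then s(5) = -33.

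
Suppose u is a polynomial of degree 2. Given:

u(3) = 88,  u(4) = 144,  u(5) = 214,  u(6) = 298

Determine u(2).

First differences: 56, 70, 84. Second differences: 14, 14.
Level-2 differences are constant, so u has degree 2.
Fitting a degree-2 polynomial gives u(m) = 7m² + 7m + 4.
Then u(2) = 46.

46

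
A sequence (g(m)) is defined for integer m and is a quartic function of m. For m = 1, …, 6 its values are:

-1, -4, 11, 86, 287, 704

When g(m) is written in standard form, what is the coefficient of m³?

-3

Write g(m) = am^4 + bm³ + cm² + dm + e; the 6 given values yield a linear system in the 5 coefficients.
Solving, g(m) = m^4 - 3m³ + 2m² - 3m + 2.
The coefficient of m³ is -3.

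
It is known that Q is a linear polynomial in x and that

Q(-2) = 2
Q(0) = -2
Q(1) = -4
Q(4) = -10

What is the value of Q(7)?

-16

Write Q(x) = ax + b; the 4 given values yield a linear system in the 2 coefficients.
Solving, Q(x) = -2x - 2.
Then Q(7) = -16.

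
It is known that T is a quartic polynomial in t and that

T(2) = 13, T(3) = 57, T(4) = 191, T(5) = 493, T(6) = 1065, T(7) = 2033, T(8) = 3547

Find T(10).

First differences: 44, 134, 302, 572, 968, 1514. Second differences: 90, 168, 270, 396, 546. Third differences: 78, 102, 126, 150. Fourth differences: 24, 24, 24.
Level-4 differences are constant, so T has degree 4.
Fitting a degree-4 polynomial gives T(t) = t^4 - t³ - t² + 3t + 3.
Then T(10) = 8933.

8933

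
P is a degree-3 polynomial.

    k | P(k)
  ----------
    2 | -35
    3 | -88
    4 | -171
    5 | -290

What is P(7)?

Write P(k) = ak³ + bk² + ck + d; the 4 given values yield a linear system in the 4 coefficients.
Solving, P(k) = -k³ - 6k² - 4k + 5.
Then P(7) = -660.

-660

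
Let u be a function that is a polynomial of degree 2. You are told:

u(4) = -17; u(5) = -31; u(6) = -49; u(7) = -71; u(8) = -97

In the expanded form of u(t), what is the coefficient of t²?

First differences: -14, -18, -22, -26. Second differences: -4, -4, -4.
Level-2 differences are constant, so u has degree 2.
Fitting a degree-2 polynomial gives u(t) = -2t² + 4t - 1.
The coefficient of t² is -2.

-2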